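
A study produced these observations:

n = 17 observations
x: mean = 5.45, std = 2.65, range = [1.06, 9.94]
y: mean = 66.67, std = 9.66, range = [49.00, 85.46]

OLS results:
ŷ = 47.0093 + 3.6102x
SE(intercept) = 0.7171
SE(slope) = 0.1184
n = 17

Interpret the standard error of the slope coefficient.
SE(slope) = 0.1184 measures the uncertainty in the estimated slope. The coefficient is estimated precisely (SE/|β̂₁| = 3.3%).

SE(β̂₁) = s / √Sxx, where s is the residual standard deviation and Sxx = Σ(x − x̄)². It is the yardstick for how far β̂₁ = 3.6102 could plausibly be from the true slope.

Relative precision:
- SE / |β̂₁| = 0.1184 / 3.6102 = 3.3%
- Rule of thumb (under 20%: precise; 20% to under 50%: moderately precise; 50% or more: imprecise) → precise

Link to interval estimation: a confidence interval for β₁ is β̂₁ ± t* × 0.1184, so SE sets the half-width per unit of t*.

What drives SE(β̂₁): more residual scatter → larger SE.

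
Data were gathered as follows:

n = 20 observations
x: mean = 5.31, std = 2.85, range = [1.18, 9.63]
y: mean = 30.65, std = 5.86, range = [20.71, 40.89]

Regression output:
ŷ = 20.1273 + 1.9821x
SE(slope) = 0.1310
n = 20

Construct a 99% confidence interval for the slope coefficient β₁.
The 99% CI for β₁ is (1.6050, 2.3592)

Confidence interval for the slope:

The 99% CI for β₁ is: β̂₁ ± t*(α/2, n-2) × SE(β̂₁)

Step 1: Find critical t-value
- Confidence level = 0.99
- Degrees of freedom = n - 2 = 20 - 2 = 18
- t*(α/2, 18) = 2.8784

Step 2: Calculate margin of error
Margin = 2.8784 × 0.1310 = 0.3771

Step 3: Construct interval
CI = 1.9821 ± 0.3771
CI = (1.6050, 2.3592)

Interpretation: We are 99% confident that the true slope β₁ lies between 1.6050 and 2.3592.
Both endpoints are positive, so the data support a genuinely positive slope at this confidence level.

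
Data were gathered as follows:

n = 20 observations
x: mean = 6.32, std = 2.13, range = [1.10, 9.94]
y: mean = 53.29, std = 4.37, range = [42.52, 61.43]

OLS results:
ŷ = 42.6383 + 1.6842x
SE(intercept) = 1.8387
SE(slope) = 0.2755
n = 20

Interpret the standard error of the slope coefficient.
SE(slope) = 0.2755 measures the uncertainty in the estimated slope. The coefficient is estimated precisely (SE/|β̂₁| = 16.4%).

SE(β̂₁) = 0.2755 says: if we drew many samples of n = 20 from the same population and refit each time, the fitted slopes would scatter with a standard deviation of roughly 0.2755 around the true β₁.

Relative precision:
- SE / |β̂₁| = 0.2755 / 1.6842 = 16.4%
- Rule of thumb (under 20%: precise; 20% to under 50%: moderately precise; 50% or more: imprecise) → precise

Rough 95% range (±2 SE): 1.6842 ± 0.5510 → (1.1332, 2.2352).

What drives SE(β̂₁): wider spread of x values → smaller SE; larger n (here n = 20) → smaller SE; more residual scatter → larger SE.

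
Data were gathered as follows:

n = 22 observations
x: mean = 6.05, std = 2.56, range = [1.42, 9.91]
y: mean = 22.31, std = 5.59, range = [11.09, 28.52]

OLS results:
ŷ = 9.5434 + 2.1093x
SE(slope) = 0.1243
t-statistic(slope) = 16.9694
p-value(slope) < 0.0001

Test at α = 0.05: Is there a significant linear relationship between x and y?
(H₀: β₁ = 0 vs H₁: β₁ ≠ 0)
Reject H₀: p-value < 0.0001 < α = 0.05. The linear relationship is significant at the 5% level.

Hypothesis test for the slope coefficient:

H₀: β₁ = 0 (no linear relationship)
H₁: β₁ ≠ 0 (linear relationship exists)

Test statistic: t = β̂₁ / SE(β̂₁) = 2.1093 / 0.1243 = 16.9694

With df = 20, the two-sided p-value for |t| = 16.9694 is <0.0001.

Decision rule: reject H₀ if p-value < α.
p-value < 0.0001 < α = 0.05 → reject H₀.

There is sufficient evidence at the 5% significance level to conclude that a linear relationship exists between x and y.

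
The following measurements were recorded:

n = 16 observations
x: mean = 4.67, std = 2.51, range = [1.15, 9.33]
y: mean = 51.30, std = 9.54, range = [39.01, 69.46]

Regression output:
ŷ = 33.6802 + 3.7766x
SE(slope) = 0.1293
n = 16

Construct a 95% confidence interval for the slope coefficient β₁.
The 95% CI for β₁ is (3.4993, 4.0539)

Confidence interval for the slope:

The 95% CI for β₁ is: β̂₁ ± t*(α/2, n-2) × SE(β̂₁)

Step 1: Find critical t-value
- Confidence level = 0.95
- Degrees of freedom = n - 2 = 16 - 2 = 14
- t*(α/2, 14) = 2.1448

Step 2: Calculate margin of error
Margin = 2.1448 × 0.1293 = 0.2773

Step 3: Construct interval
CI = 3.7766 ± 0.2773
CI = (3.4993, 4.0539)

Interpretation: We are 95% confident that the true slope β₁ lies between 3.4993 and 4.0539.
Both endpoints are positive, so the data support a genuinely positive slope at this confidence level.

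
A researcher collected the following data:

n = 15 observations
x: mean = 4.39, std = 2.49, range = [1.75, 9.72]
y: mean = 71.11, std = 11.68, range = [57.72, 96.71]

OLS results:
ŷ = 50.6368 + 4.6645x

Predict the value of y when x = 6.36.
ŷ = 80.3030

x = 6.36 lies inside the observed range [1.75, 9.72], so the fitted equation applies directly:

ŷ = 50.6368 + 4.6645 × 6.36
ŷ = 50.6368 + 29.6662
ŷ = 80.3030

This is the fitted mean response at that x — an individual observation would come with a wider prediction interval.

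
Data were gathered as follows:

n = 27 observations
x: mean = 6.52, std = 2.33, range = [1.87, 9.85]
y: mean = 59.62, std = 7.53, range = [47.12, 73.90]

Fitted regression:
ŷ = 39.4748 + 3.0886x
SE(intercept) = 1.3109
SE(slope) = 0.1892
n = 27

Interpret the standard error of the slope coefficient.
SE(slope) = 0.1892 measures the uncertainty in the estimated slope. The coefficient is estimated precisely (SE/|β̂₁| = 6.1%).

What SE measures:
- The standard error quantifies the sampling variability of the coefficient estimate
- It is the estimated standard deviation of β̂₁ across hypothetical repeated samples of the same size
- Smaller SE → more precise estimate

Relative precision:
- SE / |β̂₁| = 0.1892 / 3.0886 = 6.1%
- Rule of thumb (under 20%: precise; 20% to under 50%: moderately precise; 50% or more: imprecise) → precise

Link to interval estimation: a confidence interval for β₁ is β̂₁ ± t* × 0.1892, so SE sets the half-width per unit of t*.

What drives SE(β̂₁): larger n (here n = 27) → smaller SE.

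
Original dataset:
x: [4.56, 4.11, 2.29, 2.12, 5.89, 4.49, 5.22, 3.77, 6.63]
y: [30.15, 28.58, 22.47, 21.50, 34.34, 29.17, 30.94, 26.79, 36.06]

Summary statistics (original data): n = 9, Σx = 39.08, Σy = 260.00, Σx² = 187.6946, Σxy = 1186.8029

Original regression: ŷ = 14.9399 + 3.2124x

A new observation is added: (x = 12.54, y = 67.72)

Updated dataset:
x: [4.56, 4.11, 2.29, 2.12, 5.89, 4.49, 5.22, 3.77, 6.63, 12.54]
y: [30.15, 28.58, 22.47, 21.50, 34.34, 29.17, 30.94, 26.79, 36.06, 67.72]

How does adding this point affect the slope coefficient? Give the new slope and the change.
Adding the point moves β₁ from 3.2124 to 4.3872, i.e. it increases by 1.1748 (+36.6%).

x = 12.54 lies well outside the original x-range [2.12, 6.63] (x̄ ≈ 4.34), so this observation has high leverage and can move the slope substantially.

Step 1: Update the sums with the new point (n goes from 9 to 10)
Σx  = 39.08 + 12.54 = 51.62
Σy  = 260.00 + 67.72 = 327.72
Σx² = 187.6946 + 12.54² = 187.6946 + 157.2516 = 344.9462
Σxy = 1186.8029 + 12.54×67.72 = 1186.8029 + 849.2088 = 2036.0117

Step 2: Recompute the slope with b₁ = (nΣxy − ΣxΣy) / (nΣx² − (Σx)²)
Numerator   = 10×2036.0117 − 51.62×327.72 = 20360.1170 − 16916.9064 = 3443.2106
Denominator = 10×344.9462 − 51.62² = 3449.4620 − 2664.6244 = 784.8376
b₁(new) = 3443.2106 / 784.8376 = 4.3872

(Same formula on the original sums: (9×1186.8029 − 39.08×260.00) / (9×187.6946 − 39.08²) = 520.4261 / 162.0050 = 3.2124, matching the given fit.)

Step 3: Change in slope
Δβ₁ = 4.3872 − 3.2124 = +1.1748
Relative change = +1.1748 / 3.2124 × 100% = +36.6%
→ the slope increases when the point is added.

Because the point sits above the extension of the original line at a high-leverage x, it tilts the fit up.
In practice: refit with and without it and report both if conclusions differ.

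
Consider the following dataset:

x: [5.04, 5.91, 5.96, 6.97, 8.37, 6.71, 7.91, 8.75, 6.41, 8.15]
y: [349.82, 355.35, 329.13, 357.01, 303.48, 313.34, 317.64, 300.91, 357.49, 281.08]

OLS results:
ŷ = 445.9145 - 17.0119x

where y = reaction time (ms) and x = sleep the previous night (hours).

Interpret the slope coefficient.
On average, reaction time is about 17.0119 ms lower for every extra hour of sleep.

The slope β₁ = -17.0119 gives the rate at which the fitted reaction time changes with sleep.

Interpretation:
- Sleep up by 1 hour → predicted reaction time decreases by 17.0119 ms
- The effect is assumed constant over the observed range of x (linearity)

(β₀ = 445.9145 is the fitted value at x = 0 and is not part of the slope interpretation.)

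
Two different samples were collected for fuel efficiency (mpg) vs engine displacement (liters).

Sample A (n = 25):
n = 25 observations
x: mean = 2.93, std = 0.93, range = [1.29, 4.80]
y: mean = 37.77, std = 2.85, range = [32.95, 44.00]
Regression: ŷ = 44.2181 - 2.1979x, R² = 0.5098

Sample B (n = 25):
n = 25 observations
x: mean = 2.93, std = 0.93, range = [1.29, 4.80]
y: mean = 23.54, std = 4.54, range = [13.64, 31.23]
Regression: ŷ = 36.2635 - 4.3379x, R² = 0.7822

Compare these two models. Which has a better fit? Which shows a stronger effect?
Model B has the better fit (R² = 0.7822 vs 0.5098). Model B shows the stronger effect (|β₁| = 4.3379 vs 2.1979).

Model Comparison:

Goodness of fit (R²):
- Model A: R² = 0.5098 → 50.98% of variance in fuel efficiency explained
- Model B: R² = 0.7822 → 78.22% of variance in fuel efficiency explained
- 0.7822 > 0.5098 → Model B has the better fit

Which has the larger per-liter effect? (|β₁|)
- Model A: β₁ = -2.1979 → predicted fuel efficiency falls 2.1979 mpg per additional liter of engine displacement
- Model B: β₁ = -4.3379 → predicted fuel efficiency falls 4.3379 mpg per additional liter of engine displacement
- |-2.1979| < |-4.3379| → Model B shows the stronger marginal effect

Note: A better fit (higher R²) doesn't necessarily mean a more important relationship.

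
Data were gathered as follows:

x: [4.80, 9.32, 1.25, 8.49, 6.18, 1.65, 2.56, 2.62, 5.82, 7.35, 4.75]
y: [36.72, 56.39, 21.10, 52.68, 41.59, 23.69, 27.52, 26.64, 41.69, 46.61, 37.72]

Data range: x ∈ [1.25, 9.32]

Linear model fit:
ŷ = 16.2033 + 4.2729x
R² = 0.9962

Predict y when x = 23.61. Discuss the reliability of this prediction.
The equation gives ŷ = 117.0865; however x = 23.61 is 14.29 units above the observed range, so this extrapolated value should not be trusted.

Prediction calculation:
ŷ = 16.2033 + 4.2729 × 23.61
ŷ = 117.0865

Reliability:
- Data range: x ∈ [1.25, 9.32]
- Prediction point: x = 23.61 is 14.29 units above the observed range → this is EXTRAPOLATION, not interpolation

Why that matters here:
- The linear relationship may not hold outside the observed range
- The standard error of prediction grows with (x − x̄)², and x = 23.61 is far from x̄ = 4.98

Report the number if required, but flag clearly that it is an extrapolation.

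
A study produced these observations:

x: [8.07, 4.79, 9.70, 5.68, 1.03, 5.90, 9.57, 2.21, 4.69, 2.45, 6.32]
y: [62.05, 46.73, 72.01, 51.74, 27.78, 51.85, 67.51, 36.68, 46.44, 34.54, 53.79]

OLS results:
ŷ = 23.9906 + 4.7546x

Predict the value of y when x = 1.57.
ŷ = 31.4553

To predict y for x = 1.57, substitute into the regression equation:

ŷ = 23.9906 + 4.7546 × 1.57
ŷ = 23.9906 + 7.4647
ŷ = 31.4553

This is a point prediction; actual observations scatter around it by roughly the residual standard deviation.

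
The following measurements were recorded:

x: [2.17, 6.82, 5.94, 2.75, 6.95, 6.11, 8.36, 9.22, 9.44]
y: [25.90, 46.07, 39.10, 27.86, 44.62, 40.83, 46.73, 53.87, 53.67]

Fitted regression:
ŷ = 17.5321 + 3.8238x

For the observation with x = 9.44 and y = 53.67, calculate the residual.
Residual = 0.0412

The residual is the difference between the actual value and the predicted value:

Residual = y - ŷ

Step 1: Calculate predicted value
ŷ = 17.5321 + 3.8238 × 9.44
ŷ = 53.6288

Step 2: Calculate residual
Residual = 53.67 - 53.6288
Residual = 0.0412

Sign check: y > ŷ, so the point is above the line and the fit underestimates here.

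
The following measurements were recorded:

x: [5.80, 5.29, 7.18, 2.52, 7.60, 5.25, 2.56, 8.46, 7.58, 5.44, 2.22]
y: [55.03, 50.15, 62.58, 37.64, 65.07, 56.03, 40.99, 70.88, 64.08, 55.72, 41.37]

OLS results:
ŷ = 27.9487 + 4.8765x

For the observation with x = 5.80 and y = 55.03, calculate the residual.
Residual = -1.2024

The residual is the difference between the actual value and the predicted value:

Residual = y - ŷ

Step 1: Calculate predicted value
ŷ = 27.9487 + 4.8765 × 5.80
ŷ = 56.2324

Step 2: Calculate residual
Residual = 55.03 - 56.2324
Residual = -1.2024

Interpretation: the model overestimates the actual value by 1.2024 at this point (negative residual → observation lies below the fitted line).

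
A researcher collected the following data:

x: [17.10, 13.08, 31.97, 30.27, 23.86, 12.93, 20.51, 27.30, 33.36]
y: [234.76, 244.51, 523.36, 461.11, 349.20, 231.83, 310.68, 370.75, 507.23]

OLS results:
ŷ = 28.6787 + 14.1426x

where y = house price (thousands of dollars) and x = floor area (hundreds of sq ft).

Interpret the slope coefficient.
An increase of one hundred sq ft in floor area is associated with a 14.1426 thousand dollars increase in predicted house price.

The slope coefficient β₁ = 14.1426 represents the marginal effect of floor area on house price.

Interpretation:
- Floor area up by 1 hundred sq ft → predicted house price increases by 14.1426 thousand dollars
- This is a linear approximation: the same per-unit change is assumed across the whole observed x range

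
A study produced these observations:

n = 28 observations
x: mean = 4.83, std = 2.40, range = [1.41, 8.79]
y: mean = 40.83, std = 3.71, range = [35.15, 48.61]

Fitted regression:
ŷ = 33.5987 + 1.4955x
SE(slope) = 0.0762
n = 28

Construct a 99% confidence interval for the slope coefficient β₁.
The 99% CI for β₁ is (1.2838, 1.7072)

Confidence interval for the slope:

The 99% CI for β₁ is: β̂₁ ± t*(α/2, n-2) × SE(β̂₁)

Step 1: Find critical t-value
- Confidence level = 0.99
- Degrees of freedom = n - 2 = 28 - 2 = 26
- t*(α/2, 26) = 2.7787

Step 2: Calculate margin of error
Margin = 2.7787 × 0.0762 = 0.2117

Step 3: Construct interval
CI = 1.4955 ± 0.2117
CI = (1.2838, 1.7072)

Interpretation: We are 99% confident that the true slope β₁ lies between 1.2838 and 1.7072.
The interval does not include 0, suggesting a significant linear relationship.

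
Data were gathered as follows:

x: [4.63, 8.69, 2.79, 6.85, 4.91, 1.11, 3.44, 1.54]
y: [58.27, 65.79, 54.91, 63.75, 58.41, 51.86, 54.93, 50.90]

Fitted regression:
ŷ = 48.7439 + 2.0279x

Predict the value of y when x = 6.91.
ŷ = 62.7567

To predict y for x = 6.91, substitute into the regression equation:

ŷ = 48.7439 + 2.0279 × 6.91
ŷ = 48.7439 + 14.0128
ŷ = 62.7567

This is a point prediction; actual observations scatter around it by roughly the residual standard deviation.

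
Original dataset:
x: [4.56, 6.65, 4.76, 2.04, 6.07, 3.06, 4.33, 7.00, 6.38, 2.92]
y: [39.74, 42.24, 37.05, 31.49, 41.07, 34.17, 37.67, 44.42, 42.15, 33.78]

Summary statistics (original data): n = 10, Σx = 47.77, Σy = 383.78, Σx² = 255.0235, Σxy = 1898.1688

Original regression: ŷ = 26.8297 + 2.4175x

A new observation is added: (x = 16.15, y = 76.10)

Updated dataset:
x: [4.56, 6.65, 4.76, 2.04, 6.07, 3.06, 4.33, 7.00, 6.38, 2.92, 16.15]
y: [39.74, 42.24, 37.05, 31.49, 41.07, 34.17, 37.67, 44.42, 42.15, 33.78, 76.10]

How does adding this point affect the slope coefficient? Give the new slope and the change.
The slope changes from 2.4175 to 3.1497 (change of +0.7322, or +30.3%).

x = 16.15 lies well outside the original x-range [2.04, 7.00] (x̄ ≈ 4.78), so this observation has high leverage and can move the slope substantially.

Step 1: Update the sums with the new point (n goes from 10 to 11)
Σx  = 47.77 + 16.15 = 63.92
Σy  = 383.78 + 76.10 = 459.88
Σx² = 255.0235 + 16.15² = 255.0235 + 260.8225 = 515.8460
Σxy = 1898.1688 + 16.15×76.10 = 1898.1688 + 1229.0150 = 3127.1838

Step 2: Recompute the slope with b₁ = (nΣxy − ΣxΣy) / (nΣx² − (Σx)²)
Numerator   = 11×3127.1838 − 63.92×459.88 = 34399.0218 − 29395.5296 = 5003.4922
Denominator = 11×515.8460 − 63.92² = 5674.3060 − 4085.7664 = 1588.5396
b₁(new) = 5003.4922 / 1588.5396 = 3.1497

(Same formula on the original sums: (10×1898.1688 − 47.77×383.78) / (10×255.0235 − 47.77²) = 648.5174 / 268.2621 = 2.4175, matching the given fit.)

Step 3: Change in slope
Δβ₁ = 3.1497 − 2.4175 = +0.7322
Relative change = +0.7322 / 2.4175 × 100% = +30.3%
→ the slope increases when the point is added.

A high-leverage point only changes the slope if it is off the original line; here y = 76.10 is above the original trend, so the slope increases.
In practice: investigate whether it comes from the same population as the rest of the sample.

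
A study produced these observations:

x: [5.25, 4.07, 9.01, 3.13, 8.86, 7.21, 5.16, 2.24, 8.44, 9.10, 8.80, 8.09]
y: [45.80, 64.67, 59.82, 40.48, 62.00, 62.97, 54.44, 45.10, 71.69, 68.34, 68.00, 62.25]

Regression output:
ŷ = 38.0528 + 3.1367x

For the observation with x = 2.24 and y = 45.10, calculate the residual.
Residual = 0.0210

The residual is the difference between the actual value and the predicted value:

Residual = y - ŷ

Step 1: Calculate predicted value
ŷ = 38.0528 + 3.1367 × 2.24
ŷ = 45.0790

Step 2: Calculate residual
Residual = 45.10 - 45.0790
Residual = 0.0210

Interpretation: the model underestimates the actual value by 0.0210 at this point (positive residual → observation lies above the fitted line).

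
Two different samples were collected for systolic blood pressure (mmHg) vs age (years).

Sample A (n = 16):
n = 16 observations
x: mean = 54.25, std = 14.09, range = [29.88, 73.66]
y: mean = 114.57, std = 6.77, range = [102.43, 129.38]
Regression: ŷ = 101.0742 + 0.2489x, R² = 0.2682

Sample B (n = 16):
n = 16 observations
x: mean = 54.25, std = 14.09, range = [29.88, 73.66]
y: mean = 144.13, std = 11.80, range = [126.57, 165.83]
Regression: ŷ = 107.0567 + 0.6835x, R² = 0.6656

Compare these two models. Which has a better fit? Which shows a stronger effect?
Model B has the better fit (R² = 0.6656 vs 0.2682). Model B shows the stronger effect (|β₁| = 0.6835 vs 0.2489).

Model Comparison:

Which explains more variance? (R²)
- Model A: R² = 0.2682 → 26.82% of variance in blood pressure explained
- Model B: R² = 0.6656 → 66.56% of variance in blood pressure explained
- 0.6656 > 0.2682 → Model B has the better fit

Strength of effect — compare |β₁|:
- Model A: β₁ = 0.2489 → predicted blood pressure rises 0.2489 mmHg per additional year of age
- Model B: β₁ = 0.6835 → predicted blood pressure rises 0.6835 mmHg per additional year of age
- |0.2489| < |0.6835| → Model B shows the stronger marginal effect

Notes:
- A better fit (higher R²) doesn't necessarily mean a more important relationship.
- R² measures how tightly points cluster around the line; β₁ measures how steep the line is — they answer different questions.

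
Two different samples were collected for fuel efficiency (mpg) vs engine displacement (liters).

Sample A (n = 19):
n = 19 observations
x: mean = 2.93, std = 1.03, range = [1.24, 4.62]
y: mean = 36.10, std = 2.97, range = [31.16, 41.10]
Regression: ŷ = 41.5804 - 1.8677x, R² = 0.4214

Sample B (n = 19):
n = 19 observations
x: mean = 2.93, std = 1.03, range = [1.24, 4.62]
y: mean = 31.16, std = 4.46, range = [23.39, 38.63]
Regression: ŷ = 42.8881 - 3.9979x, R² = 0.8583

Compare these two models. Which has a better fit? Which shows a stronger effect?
Model B has the better fit (R² = 0.8583 vs 0.4214). Model B shows the stronger effect (|β₁| = 3.9979 vs 1.8677).

Model Comparison:

Goodness of fit (R²):
- Model A: R² = 0.4214 → 42.14% of variance in fuel efficiency explained
- Model B: R² = 0.8583 → 85.83% of variance in fuel efficiency explained
- 0.8583 > 0.4214 → Model B has the better fit

Effect size (slope magnitude):
- Model A: β₁ = -1.8677 → predicted fuel efficiency falls 1.8677 mpg per additional liter of engine displacement
- Model B: β₁ = -3.9979 → predicted fuel efficiency falls 3.9979 mpg per additional liter of engine displacement
- |-1.8677| < |-3.9979| → Model B shows the stronger marginal effect

Note: R² measures how tightly points cluster around the line; β₁ measures how steep the line is — they answer different questions.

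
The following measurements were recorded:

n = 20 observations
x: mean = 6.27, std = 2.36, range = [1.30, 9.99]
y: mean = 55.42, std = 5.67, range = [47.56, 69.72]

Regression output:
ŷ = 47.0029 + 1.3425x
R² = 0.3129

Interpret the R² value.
About 31.29% of the variability in y is accounted for by the regression on x (R² = 0.3129) — a moderate linear fit.

R² (coefficient of determination) measures the proportion of variance in y explained by the regression model.

Here R² = 0.3129:
- Explained: 31.29% of the variation in y
- Unexplained (residual): 100% − 31.29% = 68.71%
- Rule of thumb (below 0.3 weak; 0.3 to below 0.7 moderate; 0.7 and above strong) → moderate

Note: R² never decreases when predictors are added, so it should not be used alone to compare models of different size.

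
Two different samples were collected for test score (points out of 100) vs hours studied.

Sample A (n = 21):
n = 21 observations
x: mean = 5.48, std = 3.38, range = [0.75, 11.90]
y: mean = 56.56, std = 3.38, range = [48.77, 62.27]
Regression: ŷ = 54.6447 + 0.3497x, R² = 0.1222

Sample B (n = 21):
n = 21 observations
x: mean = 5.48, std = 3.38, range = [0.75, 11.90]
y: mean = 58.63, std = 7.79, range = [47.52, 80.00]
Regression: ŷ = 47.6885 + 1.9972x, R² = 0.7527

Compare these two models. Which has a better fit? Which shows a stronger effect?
Model B has the better fit (R² = 0.7527 vs 0.1222). Model B shows the stronger effect (|β₁| = 1.9972 vs 0.3497).

Model Comparison:

Fit — compare R²:
- Model A: R² = 0.1222 → 12.22% of variance in test score explained
- Model B: R² = 0.7527 → 75.27% of variance in test score explained
- 0.7527 > 0.1222 → Model B has the better fit

Which has the larger per-hour effect? (|β₁|)
- Model A: β₁ = 0.3497 → predicted test score rises 0.3497 points per additional hour of study time
- Model B: β₁ = 1.9972 → predicted test score rises 1.9972 points per additional hour of study time
- |0.3497| < |1.9972| → Model B shows the stronger marginal effect

Note: R² measures how tightly points cluster around the line; β₁ measures how steep the line is — they answer different questions.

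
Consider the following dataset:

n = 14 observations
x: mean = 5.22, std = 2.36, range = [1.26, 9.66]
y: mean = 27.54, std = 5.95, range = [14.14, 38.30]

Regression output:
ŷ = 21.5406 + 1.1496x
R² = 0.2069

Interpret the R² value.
The model explains 20.69% of the variance in y (R² = 0.2069), leaving 79.31% unexplained; the fit is weak.

R² = 1 − SS_res/SS_tot compares the residual scatter to the total scatter of y about its mean.

Here R² = 0.2069:
- Explained: 20.69% of the variation in y
- Unexplained (residual): 100% − 20.69% = 79.31%
- Rule of thumb (below 0.3 weak; 0.3 to below 0.7 moderate; 0.7 and above strong) → weak

Note: R² says nothing about causation, and a high R² does not by itself mean the linear form is appropriate — check the residuals.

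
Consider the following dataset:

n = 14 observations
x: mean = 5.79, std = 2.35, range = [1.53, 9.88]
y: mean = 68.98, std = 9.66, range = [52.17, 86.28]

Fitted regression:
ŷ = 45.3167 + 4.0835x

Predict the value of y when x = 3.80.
ŷ = 60.8340

x = 3.80 lies inside the observed range [1.53, 9.88], so the fitted equation applies directly:

ŷ = 45.3167 + 4.0835 × 3.80
ŷ = 45.3167 + 15.5173
ŷ = 60.8340

This is the fitted mean response at that x — an individual observation would come with a wider prediction interval.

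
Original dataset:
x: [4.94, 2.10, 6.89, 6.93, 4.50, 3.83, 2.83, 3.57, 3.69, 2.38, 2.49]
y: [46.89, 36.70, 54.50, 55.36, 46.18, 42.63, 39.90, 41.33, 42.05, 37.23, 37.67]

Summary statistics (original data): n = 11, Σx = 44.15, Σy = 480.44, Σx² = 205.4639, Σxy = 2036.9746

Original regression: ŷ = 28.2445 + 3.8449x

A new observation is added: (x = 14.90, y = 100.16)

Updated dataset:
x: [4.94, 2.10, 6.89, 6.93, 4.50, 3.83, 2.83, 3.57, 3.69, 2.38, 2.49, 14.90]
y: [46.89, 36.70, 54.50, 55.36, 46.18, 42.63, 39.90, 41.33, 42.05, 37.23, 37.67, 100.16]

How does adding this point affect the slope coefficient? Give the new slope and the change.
New slope β₁ = 4.9111 versus 3.8449 before: a change of +1.0662 (+27.7%).

x = 14.90 lies well outside the original x-range [2.10, 6.93] (x̄ ≈ 4.01), so this observation has high leverage and can move the slope substantially.

Step 1: Update the sums with the new point (n goes from 11 to 12)
Σx  = 44.15 + 14.90 = 59.05
Σy  = 480.44 + 100.16 = 580.60
Σx² = 205.4639 + 14.90² = 205.4639 + 222.0100 = 427.4739
Σxy = 2036.9746 + 14.90×100.16 = 2036.9746 + 1492.3840 = 3529.3586

Step 2: Recompute the slope with b₁ = (nΣxy − ΣxΣy) / (nΣx² − (Σx)²)
Numerator   = 12×3529.3586 − 59.05×580.60 = 42352.3032 − 34284.4300 = 8067.8732
Denominator = 12×427.4739 − 59.05² = 5129.6868 − 3486.9025 = 1642.7843
b₁(new) = 8067.8732 / 1642.7843 = 4.9111

(Same formula on the original sums: (11×2036.9746 − 44.15×480.44) / (11×205.4639 − 44.15²) = 1195.2946 / 310.8804 = 3.8449, matching the given fit.)

Step 3: Change in slope
Δβ₁ = 4.9111 − 3.8449 = +1.0662
Relative change = +1.0662 / 3.8449 × 100% = +27.7%
→ the slope increases when the point is added.

Because the point sits above the extension of the original line at a high-leverage x, it tilts the fit up.
In practice: examine leverage (hᵢ) and Cook's distance rather than deleting it automatically.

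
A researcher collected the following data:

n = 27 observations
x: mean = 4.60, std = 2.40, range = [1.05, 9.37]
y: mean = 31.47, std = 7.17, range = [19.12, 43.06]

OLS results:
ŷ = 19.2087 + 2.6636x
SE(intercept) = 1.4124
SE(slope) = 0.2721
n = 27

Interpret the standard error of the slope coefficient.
SE(slope) = 0.2721 measures the uncertainty in the estimated slope. The coefficient is estimated precisely (SE/|β̂₁| = 10.2%).

SE(β̂₁) = s / √Sxx, where s is the residual standard deviation and Sxx = Σ(x − x̄)². It is the yardstick for how far β̂₁ = 2.6636 could plausibly be from the true slope.

Relative precision:
- SE / |β̂₁| = 0.2721 / 2.6636 = 10.2%
- Rule of thumb (under 20%: precise; 20% to under 50%: moderately precise; 50% or more: imprecise) → precise

Rough 95% range (±2 SE): 2.6636 ± 0.5442 → (2.1194, 3.2078).

What drives SE(β̂₁): more residual scatter → larger SE; larger n (here n = 27) → smaller SE; wider spread of x values → smaller SE.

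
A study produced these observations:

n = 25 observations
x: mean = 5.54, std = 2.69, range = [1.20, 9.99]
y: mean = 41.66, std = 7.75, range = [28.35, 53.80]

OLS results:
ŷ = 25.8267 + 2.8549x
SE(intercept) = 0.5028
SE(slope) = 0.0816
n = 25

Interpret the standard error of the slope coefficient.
The slope 2.8549 is pinned down to within about ±0.0816 (one SE) by these data — relative uncertainty 2.9%, i.e. precise.

SE(β̂₁) = s / √Sxx, where s is the residual standard deviation and Sxx = Σ(x − x̄)². It is the yardstick for how far β̂₁ = 2.8549 could plausibly be from the true slope.

Relative precision:
- SE / |β̂₁| = 0.0816 / 2.8549 = 2.9%
- Rule of thumb (under 20%: precise; 20% to under 50%: moderately precise; 50% or more: imprecise) → precise

Rough 95% range (±2 SE): 2.8549 ± 0.1632 → (2.6917, 3.0181).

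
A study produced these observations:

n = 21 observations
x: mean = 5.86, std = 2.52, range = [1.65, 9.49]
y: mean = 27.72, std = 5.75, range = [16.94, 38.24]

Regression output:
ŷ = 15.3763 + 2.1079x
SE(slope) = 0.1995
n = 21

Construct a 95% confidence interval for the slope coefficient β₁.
The 95% CI for β₁ is (1.6903, 2.5255)

Confidence interval for the slope:

The 95% CI for β₁ is: β̂₁ ± t*(α/2, n-2) × SE(β̂₁)

Step 1: Find critical t-value
- Confidence level = 0.95
- Degrees of freedom = n - 2 = 21 - 2 = 19
- t*(α/2, 19) = 2.0930

Step 2: Calculate margin of error
Margin = 2.0930 × 0.1995 = 0.4176

Step 3: Construct interval
CI = 2.1079 ± 0.4176
CI = (1.6903, 2.5255)

Interpretation: We are 95% confident that the true slope β₁ lies between 1.6903 and 2.5255.
The interval does not include 0, suggesting a significant linear relationship.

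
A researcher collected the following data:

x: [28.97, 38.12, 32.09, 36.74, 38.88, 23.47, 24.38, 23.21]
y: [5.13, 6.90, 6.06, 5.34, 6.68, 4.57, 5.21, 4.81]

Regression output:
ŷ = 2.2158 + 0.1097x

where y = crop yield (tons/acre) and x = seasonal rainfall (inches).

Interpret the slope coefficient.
For each additional inch of rainfall, predicted crop yield increases by approximately 0.1097 tons/acre.

The slope coefficient β₁ = 0.1097 represents the marginal effect of rainfall on crop yield.

Interpretation:
- Rainfall up by 1 inch → predicted crop yield increases by 0.1097 tons/acre
- This is a linear approximation: the same per-unit change is assumed across the whole observed x range
- The slope describes association in these data, not necessarily a causal effect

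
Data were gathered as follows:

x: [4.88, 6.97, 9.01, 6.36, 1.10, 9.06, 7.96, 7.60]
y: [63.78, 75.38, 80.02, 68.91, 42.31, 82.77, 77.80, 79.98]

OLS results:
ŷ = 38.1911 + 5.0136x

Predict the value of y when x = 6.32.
ŷ = 69.8771

Plug x = 6.32 into the fitted line:

ŷ = 38.1911 + 5.0136 × 6.32
ŷ = 38.1911 + 31.6860
ŷ = 69.8771

This is a point prediction; actual observations scatter around it by roughly the residual standard deviation.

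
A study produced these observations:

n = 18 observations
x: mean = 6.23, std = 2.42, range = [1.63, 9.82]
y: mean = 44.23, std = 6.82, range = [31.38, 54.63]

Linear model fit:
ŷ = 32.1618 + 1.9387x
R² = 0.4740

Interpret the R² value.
About 47.40% of the variability in y is accounted for by the regression on x (R² = 0.4740) — a moderate linear fit.

R² (coefficient of determination) measures the proportion of variance in y explained by the regression model.

Here R² = 0.4740:
- Explained: 47.40% of the variation in y
- Unexplained (residual): 100% − 47.40% = 52.60%
- Rule of thumb (below 0.3 weak; 0.3 to below 0.7 moderate; 0.7 and above strong) → moderate

Equivalently, for simple linear regression R² = r², so |r| = √0.4740 ≈ 0.6885.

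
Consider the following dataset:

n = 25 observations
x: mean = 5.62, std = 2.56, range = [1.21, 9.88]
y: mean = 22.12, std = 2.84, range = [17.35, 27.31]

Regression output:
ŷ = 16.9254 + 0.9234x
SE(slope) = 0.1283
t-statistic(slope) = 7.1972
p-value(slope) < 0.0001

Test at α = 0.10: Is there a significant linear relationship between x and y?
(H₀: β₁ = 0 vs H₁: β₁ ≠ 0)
p-value < 0.0001 < α = 0.10, so we reject H₀. The relationship is significant.

Hypothesis test for the slope coefficient:

H₀: β₁ = 0 (no linear relationship)
H₁: β₁ ≠ 0 (linear relationship exists)

Test statistic: t = β̂₁ / SE(β̂₁) = 0.9234 / 0.1283 = 7.1972

p < 0.0001: how often a slope estimate this far from 0 (in SE units) would arise by chance if β₁ were truly 0.

Decision rule: reject H₀ if p-value < α.
p-value < 0.0001 < α = 0.10 → reject H₀.

At α = 0.10 the data do provide convincing evidence of a nonzero slope.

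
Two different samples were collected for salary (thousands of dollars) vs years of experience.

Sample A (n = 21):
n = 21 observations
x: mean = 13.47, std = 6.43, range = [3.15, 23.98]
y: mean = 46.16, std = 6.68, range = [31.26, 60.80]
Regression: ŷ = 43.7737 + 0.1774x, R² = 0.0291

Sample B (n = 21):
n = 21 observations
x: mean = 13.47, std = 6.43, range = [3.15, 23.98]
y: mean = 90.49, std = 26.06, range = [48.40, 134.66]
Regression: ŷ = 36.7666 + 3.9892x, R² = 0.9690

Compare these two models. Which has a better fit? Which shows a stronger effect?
Model B has the better fit (R² = 0.9690 vs 0.0291). Model B shows the stronger effect (|β₁| = 3.9892 vs 0.1774).

Model Comparison:

Fit — compare R²:
- Model A: R² = 0.0291 → 2.91% of variance in salary explained
- Model B: R² = 0.9690 → 96.90% of variance in salary explained
- 0.9690 > 0.0291 → Model B has the better fit

Effect size (slope magnitude):
- Model A: β₁ = 0.1774 → predicted salary rises 0.1774 thousand dollars per additional year of experience
- Model B: β₁ = 3.9892 → predicted salary rises 3.9892 thousand dollars per additional year of experience
- |0.1774| < |3.9892| → Model B shows the stronger marginal effect

Notes:
- The two samples could reflect different populations, time periods, or measurement quality.
- R² measures how tightly points cluster around the line; β₁ measures how steep the line is — they answer different questions.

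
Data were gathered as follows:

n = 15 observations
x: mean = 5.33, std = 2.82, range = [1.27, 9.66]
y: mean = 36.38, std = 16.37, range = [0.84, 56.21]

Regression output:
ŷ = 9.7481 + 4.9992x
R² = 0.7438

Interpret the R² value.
About 74.38% of the variability in y is accounted for by the regression on x (R² = 0.7438) — a strong linear fit.

R² = 1 − SS_res/SS_tot compares the residual scatter to the total scatter of y about its mean.

Here R² = 0.7438:
- Explained: 74.38% of the variation in y
- Unexplained (residual): 100% − 74.38% = 25.62%
- Rule of thumb (below 0.3 weak; 0.3 to below 0.7 moderate; 0.7 and above strong) → strong

Calculation: R² = 1 − (SS_res / SS_tot), where SS_res is the sum of squared residuals and SS_tot the total sum of squares.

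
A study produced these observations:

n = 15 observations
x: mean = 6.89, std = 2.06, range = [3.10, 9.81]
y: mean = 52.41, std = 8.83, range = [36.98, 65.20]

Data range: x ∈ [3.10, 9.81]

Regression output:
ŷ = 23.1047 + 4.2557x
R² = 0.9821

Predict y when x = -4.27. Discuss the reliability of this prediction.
ŷ = 4.9329, but this is extrapolation (below the data range [3.10, 9.81]) and may be unreliable.

Prediction calculation:
ŷ = 23.1047 + 4.2557 × (-4.27)
ŷ = 4.9329

Reliability:
- Data range: x ∈ [3.10, 9.81]
- Prediction point: x = -4.27 is 7.37 units below the observed range → this is EXTRAPOLATION, not interpolation

Why that matters here:
- The standard error of prediction grows with (x − x̄)², and x = -4.27 is far from x̄ = 6.89
- The linear relationship may not hold outside the observed range

A defensible statement: 'if the linear trend continued to x = -4.27, y would be about 4.9329' — the premise is untested.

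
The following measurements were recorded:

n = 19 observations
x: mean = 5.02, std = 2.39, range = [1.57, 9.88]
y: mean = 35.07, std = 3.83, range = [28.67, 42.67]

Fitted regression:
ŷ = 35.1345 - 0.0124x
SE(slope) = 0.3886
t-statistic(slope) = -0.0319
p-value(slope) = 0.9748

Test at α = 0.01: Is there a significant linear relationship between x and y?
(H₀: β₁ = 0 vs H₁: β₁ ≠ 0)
Since p-value = 0.9748 ≥ α = 0.01, fail to reject H₀ — the slope is not significantly different from 0.

Hypothesis test for the slope coefficient:

H₀: β₁ = 0 (no linear relationship)
H₁: β₁ ≠ 0 (linear relationship exists)

Test statistic: t = β̂₁ / SE(β̂₁) = -0.0124 / 0.3886 = -0.0319

p = 0.9748: how often a slope estimate this far from 0 (in SE units) would arise by chance if β₁ were truly 0.

Decision rule: reject H₀ if p-value < α.
p-value = 0.9748 ≥ α = 0.01 → fail to reject H₀.

At α = 0.01 the data do not provide convincing evidence of a nonzero slope.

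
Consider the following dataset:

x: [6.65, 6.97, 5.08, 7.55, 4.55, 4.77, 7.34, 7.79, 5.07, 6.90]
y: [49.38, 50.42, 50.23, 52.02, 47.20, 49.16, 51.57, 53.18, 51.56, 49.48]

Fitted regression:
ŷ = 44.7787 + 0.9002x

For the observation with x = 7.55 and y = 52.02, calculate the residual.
Residual = 0.4448

The residual is the difference between the actual value and the predicted value:

Residual = y - ŷ

Step 1: Calculate predicted value
ŷ = 44.7787 + 0.9002 × 7.55
ŷ = 51.5752

Step 2: Calculate residual
Residual = 52.02 - 51.5752
Residual = 0.4448

The residual is positive, so the observed y = 52.02 sits above the regression line (the line underestimates it by 0.4448).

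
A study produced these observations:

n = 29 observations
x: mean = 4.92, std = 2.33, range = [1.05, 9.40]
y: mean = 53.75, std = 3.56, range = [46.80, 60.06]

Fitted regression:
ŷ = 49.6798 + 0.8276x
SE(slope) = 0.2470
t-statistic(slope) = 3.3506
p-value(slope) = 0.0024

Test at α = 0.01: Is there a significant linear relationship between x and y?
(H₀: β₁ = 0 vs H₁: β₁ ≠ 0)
Reject H₀: p-value = 0.0024 < α = 0.01. The linear relationship is significant at the 1% level.

Hypothesis test for the slope coefficient:

H₀: β₁ = 0 (no linear relationship)
H₁: β₁ ≠ 0 (linear relationship exists)

Test statistic: t = β̂₁ / SE(β̂₁) = 0.8276 / 0.2470 = 3.3506

With df = 27, the two-sided p-value for |t| = 3.3506 is 0.0024.

Decision rule: reject H₀ if p-value < α.
p-value = 0.0024 < α = 0.01 → reject H₀.

At α = 0.01 the data do provide convincing evidence of a nonzero slope.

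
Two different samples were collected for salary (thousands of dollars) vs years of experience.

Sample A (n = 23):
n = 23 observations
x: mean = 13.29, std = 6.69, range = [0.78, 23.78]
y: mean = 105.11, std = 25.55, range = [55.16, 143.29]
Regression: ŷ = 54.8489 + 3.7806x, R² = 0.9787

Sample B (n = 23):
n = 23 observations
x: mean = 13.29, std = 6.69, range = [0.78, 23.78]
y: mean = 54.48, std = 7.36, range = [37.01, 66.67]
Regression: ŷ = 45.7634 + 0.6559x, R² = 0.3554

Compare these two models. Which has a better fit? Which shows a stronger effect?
Model A has the better fit (R² = 0.9787 vs 0.3554). Model A shows the stronger effect (|β₁| = 3.7806 vs 0.6559).

Model Comparison:

Which explains more variance? (R²)
- Model A: R² = 0.9787 → 97.87% of variance in salary explained
- Model B: R² = 0.3554 → 35.54% of variance in salary explained
- 0.9787 > 0.3554 → Model A has the better fit

Which has the larger per-year effect? (|β₁|)
- Model A: β₁ = 3.7806 → predicted salary rises 3.7806 thousand dollars per additional year of experience
- Model B: β₁ = 0.6559 → predicted salary rises 0.6559 thousand dollars per additional year of experience
- |3.7806| > |0.6559| → Model A shows the stronger marginal effect

Note: The two samples could reflect different populations, time periods, or measurement quality.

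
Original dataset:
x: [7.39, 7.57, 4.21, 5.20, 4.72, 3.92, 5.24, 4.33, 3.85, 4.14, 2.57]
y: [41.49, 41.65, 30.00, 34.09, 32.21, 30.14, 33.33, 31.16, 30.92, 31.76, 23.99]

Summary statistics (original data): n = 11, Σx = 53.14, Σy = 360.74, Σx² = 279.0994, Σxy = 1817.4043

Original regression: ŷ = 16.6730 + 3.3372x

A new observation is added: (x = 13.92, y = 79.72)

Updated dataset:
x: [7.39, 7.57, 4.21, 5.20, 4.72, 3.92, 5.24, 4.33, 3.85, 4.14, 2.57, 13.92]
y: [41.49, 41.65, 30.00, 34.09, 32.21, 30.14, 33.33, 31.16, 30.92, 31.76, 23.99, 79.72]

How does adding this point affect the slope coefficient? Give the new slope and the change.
The slope changes from 3.3372 to 4.7463 (change of +1.4091, or +42.2%).

x = 13.92 lies well outside the original x-range [2.57, 7.57] (x̄ ≈ 4.83), so this observation has high leverage and can move the slope substantially.

Step 1: Update the sums with the new point (n goes from 11 to 12)
Σx  = 53.14 + 13.92 = 67.06
Σy  = 360.74 + 79.72 = 440.46
Σx² = 279.0994 + 13.92² = 279.0994 + 193.7664 = 472.8658
Σxy = 1817.4043 + 13.92×79.72 = 1817.4043 + 1109.7024 = 2927.1067

Step 2: Recompute the slope with b₁ = (nΣxy − ΣxΣy) / (nΣx² − (Σx)²)
Numerator   = 12×2927.1067 − 67.06×440.46 = 35125.2804 − 29537.2476 = 5588.0328
Denominator = 12×472.8658 − 67.06² = 5674.3896 − 4497.0436 = 1177.3460
b₁(new) = 5588.0328 / 1177.3460 = 4.7463

(Same formula on the original sums: (11×1817.4043 − 53.14×360.74) / (11×279.0994 − 53.14²) = 821.7237 / 246.2338 = 3.3372, matching the given fit.)

Step 3: Change in slope
Δβ₁ = 4.7463 − 3.3372 = +1.4091
Relative change = +1.4091 / 3.3372 × 100% = +42.2%
→ the slope increases when the point is added.

A high-leverage point only changes the slope if it is off the original line; here y = 79.72 is above the original trend, so the slope increases.
In practice: investigate whether it comes from the same population as the rest of the sample.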